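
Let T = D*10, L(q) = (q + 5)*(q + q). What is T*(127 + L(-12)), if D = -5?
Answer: -14750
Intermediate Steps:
L(q) = 2*q*(5 + q) (L(q) = (5 + q)*(2*q) = 2*q*(5 + q))
T = -50 (T = -5*10 = -50)
T*(127 + L(-12)) = -50*(127 + 2*(-12)*(5 - 12)) = -50*(127 + 2*(-12)*(-7)) = -50*(127 + 168) = -50*295 = -14750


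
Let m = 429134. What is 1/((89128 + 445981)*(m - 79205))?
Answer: 1/187250157261 ≈ 5.3405e-12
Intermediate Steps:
1/((89128 + 445981)*(m - 79205)) = 1/((89128 + 445981)*(429134 - 79205)) = 1/(535109*349929) = 1/187250157261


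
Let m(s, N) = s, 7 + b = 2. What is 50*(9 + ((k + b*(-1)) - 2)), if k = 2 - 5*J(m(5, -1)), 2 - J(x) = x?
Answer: 1450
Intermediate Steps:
b = -5 (b = -7 + 2 = -5)
J(x) = 2 - x
k = 17 (k = 2 - 5*(2 - 1*5) = 2 - 5*(2 - 5) = 2 - 5*(-3) = 2 + 15 = 17)
50*(9 + ((k + b*(-1)) - 2)) = 50*(9 + ((17 - 5*(-1)) - 2)) = 50*(9 + ((17 + 5) - 2)) = 50*(9 + (22 - 2)) = 50*(9 + 20) = 50*29 = 1450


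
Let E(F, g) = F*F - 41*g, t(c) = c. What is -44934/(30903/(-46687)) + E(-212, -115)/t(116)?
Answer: 81627772135/1194916 ≈ 68313.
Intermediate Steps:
E(F, g) = F**2 - 41*g
-44934/(30903/(-46687)) + E(-212, -115)/t(116) = -44934/(30903/(-46687)) + ((-212)**2 - 41*(-115))/116 = -44934/(30903*(-1/46687)) + (44944 + 4715)*(1/116) = -44934/(-30903/46687) + 49659*(1/116) = -44934*(-46687/30903) + 49659/116 = 699277886/10301 + 49659/116 = 81627772135/1194916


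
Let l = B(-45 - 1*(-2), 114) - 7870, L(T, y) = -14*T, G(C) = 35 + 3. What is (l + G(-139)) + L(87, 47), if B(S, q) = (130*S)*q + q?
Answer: -646196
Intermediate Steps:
G(C) = 38
B(S, q) = q + 130*S*q (B(S, q) = 130*S*q + q = q + 130*S*q)
l = -645016 (l = 114*(1 + 130*(-45 - 1*(-2))) - 7870 = 114*(1 + 130*(-45 + 2)) - 7870 = 114*(1 + 130*(-43)) - 7870 = 114*(1 - 5590) - 7870 = 114*(-5589) - 7870 = -637146 - 7870 = -645016)
(l + G(-139)) + L(87, 47) = (-645016 + 38) - 14*87 = -644978 - 1218 = -646196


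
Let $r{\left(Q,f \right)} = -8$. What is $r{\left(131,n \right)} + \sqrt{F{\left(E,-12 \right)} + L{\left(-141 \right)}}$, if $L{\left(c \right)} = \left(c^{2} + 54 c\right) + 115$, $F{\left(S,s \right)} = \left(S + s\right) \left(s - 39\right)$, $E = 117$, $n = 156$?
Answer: $-8 + \sqrt{7027} \approx 75.827$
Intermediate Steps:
$F{\left(S,s \right)} = \left(-39 + s\right) \left(S + s\right)$ ($F{\left(S,s \right)} = \left(S + s\right) \left(-39 + s\right) = \left(-39 + s\right) \left(S + s\right)$)
$L{\left(c \right)} = 115 + c^{2} + 54 c$
$r{\left(131,n \right)} + \sqrt{F{\left(E,-12 \right)} + L{\left(-141 \right)}} = -8 + \sqrt{\left(\left(-12\right)^{2} - 4563 - -468 + 117 \left(-12\right)\right) + \left(115 + \left(-141\right)^{2} + 54 \left(-141\right)\right)} = -8 + \sqrt{\left(144 - 4563 + 468 - 1404\right) + \left(115 + 19881 - 7614\right)} = -8 + \sqrt{-5355 + 12382} = -8 + \sqrt{7027}$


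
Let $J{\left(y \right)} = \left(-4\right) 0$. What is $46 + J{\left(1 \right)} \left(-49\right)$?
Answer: $46$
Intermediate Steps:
$J{\left(y \right)} = 0$
$46 + J{\left(1 \right)} \left(-49\right) = 46 + 0 \left(-49\right) = 46 + 0 = 46$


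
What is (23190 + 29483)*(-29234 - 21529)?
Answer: -2673839499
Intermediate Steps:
(23190 + 29483)*(-29234 - 21529) = 52673*(-50763) = -2673839499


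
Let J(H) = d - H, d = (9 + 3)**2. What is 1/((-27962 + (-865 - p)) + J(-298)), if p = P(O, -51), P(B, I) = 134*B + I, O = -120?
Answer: -1/12254 ≈ -8.1606e-5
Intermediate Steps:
P(B, I) = I + 134*B
d = 144 (d = 12**2 = 144)
p = -16131 (p = -51 + 134*(-120) = -51 - 16080 = -16131)
J(H) = 144 - H
1/((-27962 + (-865 - p)) + J(-298)) = 1/((-27962 + (-865 - 1*(-16131))) + (144 - 1*(-298))) = 1/((-27962 + (-865 + 16131)) + (144 + 298)) = 1/((-27962 + 15266) + 442) = 1/(-12696 + 442) = 1/(-12254) = -1/12254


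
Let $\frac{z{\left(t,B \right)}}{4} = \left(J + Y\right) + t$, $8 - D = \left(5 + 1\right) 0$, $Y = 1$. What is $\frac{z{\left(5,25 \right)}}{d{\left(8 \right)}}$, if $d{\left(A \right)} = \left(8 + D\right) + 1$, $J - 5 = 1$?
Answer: $\frac{48}{17} \approx 2.8235$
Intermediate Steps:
$J = 6$ ($J = 5 + 1 = 6$)
$D = 8$ ($D = 8 - \left(5 + 1\right) 0 = 8 - 6 \cdot 0 = 8 - 0 = 8 + 0 = 8$)
$d{\left(A \right)} = 17$ ($d{\left(A \right)} = \left(8 + 8\right) + 1 = 16 + 1 = 17$)
$z{\left(t,B \right)} = 28 + 4 t$ ($z{\left(t,B \right)} = 4 \left(\left(6 + 1\right) + t\right) = 4 \left(7 + t\right) = 28 + 4 t$)
$\frac{z{\left(5,25 \right)}}{d{\left(8 \right)}} = \frac{28 + 4 \cdot 5}{17} = \left(28 + 20\right) \frac{1}{17} = 48 \cdot \frac{1}{17} = \frac{48}{17}$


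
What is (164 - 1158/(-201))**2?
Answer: 129367876/4489 ≈ 28819.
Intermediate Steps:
(164 - 1158/(-201))**2 = (164 - 1158*(-1/201))**2 = (164 + 386/67)**2 = (11374/67)**2 = 129367876/4489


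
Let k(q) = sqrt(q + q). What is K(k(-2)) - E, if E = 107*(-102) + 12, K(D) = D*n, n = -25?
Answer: 10902 - 50*I ≈ 10902.0 - 50.0*I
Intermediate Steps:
k(q) = sqrt(2)*sqrt(q) (k(q) = sqrt(2*q) = sqrt(2)*sqrt(q))
K(D) = -25*D (K(D) = D*(-25) = -25*D)
E = -10902 (E = -10914 + 12 = -10902)
K(k(-2)) - E = -25*sqrt(2)*sqrt(-2) - 1*(-10902) = -25*sqrt(2)*I*sqrt(2) + 10902 = -50*I + 10902 = 10902 - 50*I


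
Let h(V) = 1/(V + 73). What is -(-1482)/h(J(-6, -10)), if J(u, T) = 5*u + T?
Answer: 48906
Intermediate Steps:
J(u, T) = T + 5*u
h(V) = 1/(73 + V)
-(-1482)/h(J(-6, -10)) = -(-1482)/(1/(73 + (-10 + 5*(-6)))) = -(-1482)/(1/(73 + (-10 - 30))) = -(-1482)/(1/(73 - 40)) = -(-1482)/(1/33) = -(-1482)/1/33 = -(-1482)*33 = -1*(-48906) = 48906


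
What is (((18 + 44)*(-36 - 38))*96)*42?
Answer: -18498816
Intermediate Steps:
(((18 + 44)*(-36 - 38))*96)*42 = ((62*(-74))*96)*42 = -4588*96*42 = -440448*42 = -18498816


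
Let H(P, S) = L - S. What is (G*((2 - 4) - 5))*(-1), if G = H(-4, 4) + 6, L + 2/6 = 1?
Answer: 56/3 ≈ 18.667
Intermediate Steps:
L = ⅔ (L = -⅓ + 1 = ⅔ ≈ 0.66667)
H(P, S) = ⅔ - S
G = 8/3 (G = (⅔ - 1*4) + 6 = (⅔ - 4) + 6 = -10/3 + 6 = 8/3 ≈ 2.6667)
(G*((2 - 4) - 5))*(-1) = (8*((2 - 4) - 5)/3)*(-1) = (8*(-2 - 5)/3)*(-1) = ((8/3)*(-7))*(-1) = -56/3*(-1) = 56/3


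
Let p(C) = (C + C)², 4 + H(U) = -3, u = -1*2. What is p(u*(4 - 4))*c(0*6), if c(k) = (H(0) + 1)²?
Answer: 0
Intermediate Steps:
u = -2
H(U) = -7 (H(U) = -4 - 3 = -7)
c(k) = 36 (c(k) = (-7 + 1)² = (-6)² = 36)
p(C) = 4*C² (p(C) = (2*C)² = 4*C²)
p(u*(4 - 4))*c(0*6) = (4*(-2*(4 - 4))²)*36 = (4*(-2*0)²)*36 = (4*0²)*36 = (4*0)*36 = 0*36 = 0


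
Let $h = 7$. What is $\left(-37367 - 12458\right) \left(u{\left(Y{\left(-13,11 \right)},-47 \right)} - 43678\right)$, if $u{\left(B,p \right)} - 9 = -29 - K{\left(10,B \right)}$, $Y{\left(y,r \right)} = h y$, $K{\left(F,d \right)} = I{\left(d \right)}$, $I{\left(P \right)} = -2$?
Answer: $2177153200$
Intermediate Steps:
$K{\left(F,d \right)} = -2$
$Y{\left(y,r \right)} = 7 y$
$u{\left(B,p \right)} = -18$ ($u{\left(B,p \right)} = 9 - 27 = -18$)
$\left(-37367 - 12458\right) \left(u{\left(Y{\left(-13,11 \right)},-47 \right)} - 43678\right) = \left(-37367 - 12458\right) \left(-18 - 43678\right) = \left(-49825\right) \left(-43696\right) = 2177153200$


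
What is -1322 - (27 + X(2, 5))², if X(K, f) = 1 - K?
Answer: -1998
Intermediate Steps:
-1322 - (27 + X(2, 5))² = -1322 - (27 + (1 - 1*2))² = -1322 - (27 + (1 - 2))² = -1322 - (27 - 1)² = -1322 - 1*26² = -1322 - 1*676 = -1322 - 676 = -1998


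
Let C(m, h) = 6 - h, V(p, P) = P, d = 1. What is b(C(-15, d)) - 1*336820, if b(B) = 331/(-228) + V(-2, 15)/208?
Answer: -3993354277/11856 ≈ -3.3682e+5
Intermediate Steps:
b(B) = -16357/11856 (b(B) = 331/(-228) + 15/208 = 331*(-1/228) + 15*(1/208) = -331/228 + 15/208 = -16357/11856)
b(C(-15, d)) - 1*336820 = -16357/11856 - 1*336820 = -16357/11856 - 336820 = -3993354277/11856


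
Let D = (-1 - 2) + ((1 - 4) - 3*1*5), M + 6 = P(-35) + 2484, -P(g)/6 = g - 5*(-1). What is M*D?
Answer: -55818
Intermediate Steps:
P(g) = -30 - 6*g (P(g) = -6*(g - 5*(-1)) = -6*(g - 1*(-5)) = -6*(g + 5) = -6*(5 + g) = -30 - 6*g)
M = 2658 (M = -6 + ((-30 - 6*(-35)) + 2484) = -6 + ((-30 + 210) + 2484) = -6 + (180 + 2484) = -6 + 2664 = 2658)
D = -21 (D = -3 + (-3 - 3*5) = -3 + (-3 - 15) = -3 - 18 = -21)
M*D = 2658*(-21) = -55818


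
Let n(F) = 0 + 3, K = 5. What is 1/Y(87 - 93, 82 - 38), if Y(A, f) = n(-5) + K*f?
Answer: 1/223 ≈ 0.0044843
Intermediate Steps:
n(F) = 3
Y(A, f) = 3 + 5*f
1/Y(87 - 93, 82 - 38) = 1/(3 + 5*(82 - 38)) = 1/(3 + 5*44) = 1/(3 + 220) = 1/223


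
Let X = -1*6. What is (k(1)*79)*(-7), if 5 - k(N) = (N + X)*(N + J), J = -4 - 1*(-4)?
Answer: -5530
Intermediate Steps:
J = 0 (J = -4 + 4 = 0)
X = -6
k(N) = 5 - N*(-6 + N) (k(N) = 5 - (N - 6)*(N + 0) = 5 - (-6 + N)*N = 5 - N*(-6 + N))
(k(1)*79)*(-7) = ((5 - 1*1**2 + 6*1)*79)*(-7) = ((5 - 1*1 + 6)*79)*(-7) = ((5 - 1 + 6)*79)*(-7) = (10*79)*(-7) = 790*(-7) = -5530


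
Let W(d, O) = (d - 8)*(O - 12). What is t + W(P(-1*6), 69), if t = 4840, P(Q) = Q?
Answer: 4042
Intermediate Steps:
W(d, O) = (-12 + O)*(-8 + d) (W(d, O) = (-8 + d)*(-12 + O) = (-12 + O)*(-8 + d))
t + W(P(-1*6), 69) = 4840 + (96 - (-12)*6 - 8*69 + 69*(-1*6)) = 4840 + (96 - 12*(-6) - 552 + 69*(-6)) = 4840 + (96 + 72 - 552 - 414) = 4840 - 798 = 4042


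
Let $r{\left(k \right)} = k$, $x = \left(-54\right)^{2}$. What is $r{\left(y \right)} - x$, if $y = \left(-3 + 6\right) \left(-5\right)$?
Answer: $-2931$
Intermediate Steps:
$y = -15$ ($y = 3 \left(-5\right) = -15$)
$x = 2916$
$r{\left(y \right)} - x = -15 - 2916 = -2931$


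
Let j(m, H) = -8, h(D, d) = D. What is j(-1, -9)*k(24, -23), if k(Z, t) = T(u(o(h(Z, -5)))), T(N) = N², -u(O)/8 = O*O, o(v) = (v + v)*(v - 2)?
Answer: -636686488829952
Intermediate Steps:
o(v) = 2*v*(-2 + v) (o(v) = (2*v)*(-2 + v) = 2*v*(-2 + v))
u(O) = -8*O² (u(O) = -8*O*O = -8*O²)
k(Z, t) = 1024*Z⁴*(-2 + Z)⁴ (k(Z, t) = (-8*4*Z²*(-2 + Z)²)² = (-32*Z²*(-2 + Z)²)² = 1024*Z⁴*(-2 + Z)⁴)
j(-1, -9)*k(24, -23) = -8192*24⁴*(-2 + 24)⁴ = -8192*331776*22⁴ = -8192*331776*234256 = -8*79585811103744 = -636686488829952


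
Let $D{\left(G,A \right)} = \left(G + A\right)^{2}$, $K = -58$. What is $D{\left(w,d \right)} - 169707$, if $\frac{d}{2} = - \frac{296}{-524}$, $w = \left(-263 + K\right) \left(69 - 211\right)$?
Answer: $\frac{35654586190273}{17161} \approx 2.0777 \cdot 10^{9}$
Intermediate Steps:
$w = 45582$ ($w = \left(-263 - 58\right) \left(69 - 211\right) = \left(-321\right) \left(-142\right) = 45582$)
$d = \frac{148}{131}$ ($d = 2 \left(- \frac{296}{-524}\right) = 2 \left(\left(-296\right) \left(- \frac{1}{524}\right)\right) = 2 \cdot \frac{74}{131} = \frac{148}{131} \approx 1.1298$)
$D{\left(G,A \right)} = \left(A + G\right)^{2}$
$D{\left(w,d \right)} - 169707 = \left(\frac{148}{131} + 45582\right)^{2} - 169707 = \left(\frac{5971390}{131}\right)^{2} - 169707 = \frac{35657498532100}{17161} - 169707 = \frac{35654586190273}{17161}$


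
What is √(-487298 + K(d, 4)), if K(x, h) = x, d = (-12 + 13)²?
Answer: I*√487297 ≈ 698.07*I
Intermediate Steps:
d = 1 (d = 1² = 1)
√(-487298 + K(d, 4)) = √(-487298 + 1) = √(-487297) = I*√487297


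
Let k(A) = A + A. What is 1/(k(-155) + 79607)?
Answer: 1/79297 ≈ 1.2611e-5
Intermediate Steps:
k(A) = 2*A
1/(k(-155) + 79607) = 1/(2*(-155) + 79607) = 1/(-310 + 79607) = 1/79297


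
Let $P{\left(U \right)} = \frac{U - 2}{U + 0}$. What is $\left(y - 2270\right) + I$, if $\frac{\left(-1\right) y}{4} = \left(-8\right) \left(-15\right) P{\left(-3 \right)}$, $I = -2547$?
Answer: $-5617$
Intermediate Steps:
$P{\left(U \right)} = \frac{-2 + U}{U}$
$y = -800$ ($y = - 4 \left(-8\right) \left(-15\right) \frac{-2 - 3}{-3} = - 4 \cdot 120 \left(\left(- \frac{1}{3}\right) \left(-5\right)\right) = - 4 \cdot 120 \cdot \frac{5}{3} = \left(-4\right) 200 = -800$)
$\left(y - 2270\right) + I = \left(-800 - 2270\right) - 2547 = -3070 - 2547 = -5617$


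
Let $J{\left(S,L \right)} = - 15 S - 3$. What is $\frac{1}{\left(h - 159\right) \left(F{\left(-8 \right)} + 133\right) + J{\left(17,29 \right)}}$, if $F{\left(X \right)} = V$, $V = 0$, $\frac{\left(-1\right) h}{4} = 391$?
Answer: $- \frac{1}{229417} \approx -4.3589 \cdot 10^{-6}$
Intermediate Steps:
$h = -1564$ ($h = \left(-4\right) 391 = -1564$)
$F{\left(X \right)} = 0$
$J{\left(S,L \right)} = -3 - 15 S$
$\frac{1}{\left(h - 159\right) \left(F{\left(-8 \right)} + 133\right) + J{\left(17,29 \right)}} = \frac{1}{\left(-1564 - 159\right) \left(0 + 133\right) - 258} = \frac{1}{\left(-1723\right) 133 - 258} = \frac{1}{-229159 - 258} = \frac{1}{-229417} = - \frac{1}{229417}$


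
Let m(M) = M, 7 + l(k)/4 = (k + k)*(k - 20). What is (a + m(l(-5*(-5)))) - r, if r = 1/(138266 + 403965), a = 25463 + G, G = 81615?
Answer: 58588059549/542231 ≈ 1.0805e+5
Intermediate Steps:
l(k) = -28 + 8*k*(-20 + k) (l(k) = -28 + 4*((k + k)*(k - 20)) = -28 + 4*((2*k)*(-20 + k)) = -28 + 4*(2*k*(-20 + k)) = -28 + 8*k*(-20 + k))
a = 107078 (a = 25463 + 81615 = 107078)
r = 1/542231 ≈ 1.8442e-6
(a + m(l(-5*(-5)))) - r = (107078 + (-28 - (-800)*(-5) + 8*(-5*(-5))²)) - 1*1/542231 = (107078 + (-28 - 160*25 + 8*25²)) - 1/542231 = (107078 + (-28 - 4000 + 8*625)) - 1/542231 = (107078 + (-28 - 4000 + 5000)) - 1/542231 = (107078 + 972) - 1/542231 = 108050 - 1/542231 = 58588059549/542231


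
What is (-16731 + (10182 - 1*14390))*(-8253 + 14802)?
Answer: -137129511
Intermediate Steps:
(-16731 + (10182 - 1*14390))*(-8253 + 14802) = (-16731 + (10182 - 14390))*6549 = (-16731 - 4208)*6549 = -20939*6549 = -137129511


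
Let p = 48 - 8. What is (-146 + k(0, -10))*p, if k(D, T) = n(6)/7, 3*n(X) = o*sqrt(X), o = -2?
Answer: -5840 - 80*sqrt(6)/21 ≈ -5849.3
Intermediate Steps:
n(X) = -2*sqrt(X)/3 (n(X) = (-2*sqrt(X))/3 = -2*sqrt(X)/3)
p = 40
k(D, T) = -2*sqrt(6)/21 (k(D, T) = -2*sqrt(6)/3/7 = -2*sqrt(6)/3*(1/7) = -2*sqrt(6)/21)
(-146 + k(0, -10))*p = (-146 - 2*sqrt(6)/21)*40 = -5840 - 80*sqrt(6)/21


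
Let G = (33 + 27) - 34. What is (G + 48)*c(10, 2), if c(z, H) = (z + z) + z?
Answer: 2220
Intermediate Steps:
G = 26 (G = 60 - 34 = 26)
c(z, H) = 3*z (c(z, H) = 2*z + z = 3*z)
(G + 48)*c(10, 2) = (26 + 48)*(3*10) = 74*30 = 2220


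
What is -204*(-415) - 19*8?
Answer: 84508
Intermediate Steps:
-204*(-415) - 19*8 = 84660 - 152 = 84508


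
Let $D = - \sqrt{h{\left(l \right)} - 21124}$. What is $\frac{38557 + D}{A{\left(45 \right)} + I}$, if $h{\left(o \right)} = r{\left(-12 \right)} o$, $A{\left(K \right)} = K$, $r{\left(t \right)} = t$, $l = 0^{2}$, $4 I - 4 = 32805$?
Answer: $\frac{154228}{32989} - \frac{8 i \sqrt{5281}}{32989} \approx 4.6751 - 0.017623 i$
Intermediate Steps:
$I = \frac{32809}{4}$ ($I = 1 + \frac{1}{4} \cdot 32805 = 1 + \frac{32805}{4} = \frac{32809}{4} \approx 8202.3$)
$l = 0$
$h{\left(o \right)} = - 12 o$
$D = - 2 i \sqrt{5281}$ ($D = - \sqrt{\left(-12\right) 0 - 21124} = - \sqrt{0 - 21124} = - \sqrt{-21124} = - 2 i \sqrt{5281} \approx - 145.34 i$)
$\frac{38557 + D}{A{\left(45 \right)} + I} = \frac{38557 - 2 i \sqrt{5281}}{45 + \frac{32809}{4}} = \frac{38557 - 2 i \sqrt{5281}}{\frac{32989}{4}} = \left(38557 - 2 i \sqrt{5281}\right) \frac{4}{32989} = \frac{154228}{32989} - \frac{8 i \sqrt{5281}}{32989}$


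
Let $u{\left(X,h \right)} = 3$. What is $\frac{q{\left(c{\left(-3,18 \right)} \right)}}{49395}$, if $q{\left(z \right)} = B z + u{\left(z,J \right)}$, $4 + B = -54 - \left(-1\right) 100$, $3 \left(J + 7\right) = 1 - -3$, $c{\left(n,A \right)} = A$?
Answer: $\frac{253}{16465} \approx 0.015366$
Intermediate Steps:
$J = - \frac{17}{3}$ ($J = -7 + \frac{1 - -3}{3} = -7 + \frac{1 + 3}{3} = -7 + \frac{1}{3} \cdot 4 = -7 + \frac{4}{3} = - \frac{17}{3} \approx -5.6667$)
$B = 42$ ($B = -4 - \left(54 - 100\right) = -4 - -46 = -4 + \left(-54 + 100\right) = -4 + 46 = 42$)
$q{\left(z \right)} = 3 + 42 z$ ($q{\left(z \right)} = 42 z + 3 = 3 + 42 z$)
$\frac{q{\left(c{\left(-3,18 \right)} \right)}}{49395} = \frac{3 + 42 \cdot 18}{49395} = \left(3 + 756\right) \frac{1}{49395} = 759 \cdot \frac{1}{49395} = \frac{253}{16465}$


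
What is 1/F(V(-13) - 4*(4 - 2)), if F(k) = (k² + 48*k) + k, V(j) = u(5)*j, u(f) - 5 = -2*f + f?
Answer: -1/328 ≈ -0.0030488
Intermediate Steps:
u(f) = 5 - f (u(f) = 5 + (-2*f + f) = 5 - f)
V(j) = 0 (V(j) = (5 - 1*5)*j = (5 - 5)*j = 0*j = 0)
F(k) = k² + 49*k
1/F(V(-13) - 4*(4 - 2)) = 1/((0 - 4*(4 - 2))*(49 + (0 - 4*(4 - 2)))) = 1/((0 - 4*2)*(49 + (0 - 4*2))) = 1/((0 - 8)*(49 + (0 - 8))) = 1/(-8*(49 - 8)) = 1/(-8*41) = 1/(-328) = -1/328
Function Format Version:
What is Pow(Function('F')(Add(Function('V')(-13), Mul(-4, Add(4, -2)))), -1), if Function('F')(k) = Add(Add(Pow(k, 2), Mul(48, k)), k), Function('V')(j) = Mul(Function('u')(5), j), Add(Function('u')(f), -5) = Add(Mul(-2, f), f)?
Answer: Rational(-1, 328) ≈ -0.0030488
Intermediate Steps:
Function('u')(f) = Add(5, Mul(-1, f)) (Function('u')(f) = Add(5, Add(Mul(-2, f), f)) = Add(5, Mul(-1, f)))
Function('V')(j) = 0 (Function('V')(j) = Mul(Add(5, Mul(-1, 5)), j) = Mul(Add(5, -5), j) = Mul(0, j) = 0)
Function('F')(k) = Add(Pow(k, 2), Mul(49, k))
Pow(Function('F')(Add(Function('V')(-13), Mul(-4, Add(4, -2)))), -1) = Pow(Mul(Add(0, Mul(-4, Add(4, -2))), Add(49, Add(0, Mul(-4, Add(4, -2))))), -1) = Pow(Mul(Add(0, Mul(-4, 2)), Add(49, Add(0, Mul(-4, 2)))), -1) = Pow(Mul(Add(0, -8), Add(49, Add(0, -8))), -1) = Pow(Mul(-8, Add(49, -8)), -1) = Pow(Mul(-8, 41), -1) = Pow(-328, -1) = Rational(-1, 328)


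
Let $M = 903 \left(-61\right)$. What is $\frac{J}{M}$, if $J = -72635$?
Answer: $\frac{72635}{55083} \approx 1.3186$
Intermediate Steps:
$M = -55083$
$\frac{J}{M} = - \frac{72635}{-55083} = \left(-72635\right) \left(- \frac{1}{55083}\right) = \frac{72635}{55083}$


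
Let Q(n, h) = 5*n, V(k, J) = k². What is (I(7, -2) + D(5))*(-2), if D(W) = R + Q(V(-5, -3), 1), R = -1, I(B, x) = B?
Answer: -262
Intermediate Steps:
D(W) = 124 (D(W) = -1 + 5*(-5)² = -1 + 5*25 = -1 + 125 = 124)
(I(7, -2) + D(5))*(-2) = (7 + 124)*(-2) = 131*(-2) = -262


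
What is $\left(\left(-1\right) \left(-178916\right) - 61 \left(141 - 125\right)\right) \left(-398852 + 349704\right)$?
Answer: $-8745395120$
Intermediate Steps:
$\left(\left(-1\right) \left(-178916\right) - 61 \left(141 - 125\right)\right) \left(-398852 + 349704\right) = \left(178916 - 976\right) \left(-49148\right) = 177940 \left(-49148\right) = -8745395120$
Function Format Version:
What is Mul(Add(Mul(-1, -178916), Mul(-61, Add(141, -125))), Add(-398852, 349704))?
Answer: -8745395120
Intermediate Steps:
Mul(Add(Mul(-1, -178916), Mul(-61, Add(141, -125))), Add(-398852, 349704)) = Mul(Add(178916, Mul(-61, 16)), -49148) = Mul(Add(178916, -976), -49148) = Mul(177940, -49148) = -8745395120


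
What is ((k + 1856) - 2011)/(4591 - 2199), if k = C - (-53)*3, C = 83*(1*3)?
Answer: 11/104 ≈ 0.10577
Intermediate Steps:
C = 249 (C = 83*3 = 249)
k = 408 (k = 249 - (-53)*3 = 249 - 1*(-159) = 249 + 159 = 408)
((k + 1856) - 2011)/(4591 - 2199) = ((408 + 1856) - 2011)/(4591 - 2199) = (2264 - 2011)/2392 = 253*(1/2392) = 11/104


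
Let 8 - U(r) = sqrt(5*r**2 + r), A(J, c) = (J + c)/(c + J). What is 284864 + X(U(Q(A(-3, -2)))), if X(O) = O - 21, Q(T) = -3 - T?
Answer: 284851 - 2*sqrt(19) ≈ 2.8484e+5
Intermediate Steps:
A(J, c) = 1 (A(J, c) = (J + c)/(J + c) = 1)
U(r) = 8 - sqrt(r + 5*r**2) (U(r) = 8 - sqrt(5*r**2 + r) = 8 - sqrt(r + 5*r**2))
X(O) = -21 + O
284864 + X(U(Q(A(-3, -2)))) = 284864 + (-21 + (8 - sqrt((-3 - 1*1)*(1 + 5*(-3 - 1*1))))) = 284864 + (-21 + (8 - sqrt((-3 - 1)*(1 + 5*(-3 - 1))))) = 284864 + (-21 + (8 - sqrt(-4*(1 + 5*(-4))))) = 284864 + (-21 + (8 - sqrt(-4*(1 - 20)))) = 284864 + (-21 + (8 - sqrt(-4*(-19)))) = 284864 + (-21 + (8 - sqrt(76))) = 284864 + (-21 + (8 - 2*sqrt(19))) = 284864 + (-13 - 2*sqrt(19)) = 284851 - 2*sqrt(19)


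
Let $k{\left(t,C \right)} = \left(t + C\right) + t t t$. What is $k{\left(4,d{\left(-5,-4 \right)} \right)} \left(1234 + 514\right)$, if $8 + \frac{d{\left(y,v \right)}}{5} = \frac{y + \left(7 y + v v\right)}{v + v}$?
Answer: $75164$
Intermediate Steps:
$d{\left(y,v \right)} = -40 + \frac{5 \left(v^{2} + 8 y\right)}{2 v}$ ($d{\left(y,v \right)} = -40 + 5 \frac{y + \left(7 y + v v\right)}{v + v} = -40 + 5 \frac{y + \left(7 y + v^{2}\right)}{2 v} = -40 + 5 \left(y + \left(v^{2} + 7 y\right)\right) \frac{1}{2 v} = -40 + 5 \left(v^{2} + 8 y\right) \frac{1}{2 v} = -40 + 5 \frac{v^{2} + 8 y}{2 v} = -40 + \frac{5 \left(v^{2} + 8 y\right)}{2 v}$)
$k{\left(t,C \right)} = C + t + t^{3}$ ($k{\left(t,C \right)} = \left(C + t\right) + t^{2} t = \left(C + t\right) + t^{3} = C + t + t^{3}$)
$k{\left(4,d{\left(-5,-4 \right)} \right)} \left(1234 + 514\right) = \left(\left(-40 + \frac{5}{2} \left(-4\right) + 20 \left(-5\right) \frac{1}{-4}\right) + 4 + 4^{3}\right) \left(1234 + 514\right) = \left(\left(-40 - 10 + 20 \left(-5\right) \left(- \frac{1}{4}\right)\right) + 4 + 64\right) 1748 = \left(\left(-40 - 10 + 25\right) + 4 + 64\right) 1748 = \left(-25 + 4 + 64\right) 1748 = 43 \cdot 1748 = 75164$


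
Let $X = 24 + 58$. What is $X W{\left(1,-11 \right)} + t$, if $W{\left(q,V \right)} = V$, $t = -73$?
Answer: $-975$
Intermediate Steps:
$X = 82$
$X W{\left(1,-11 \right)} + t = 82 \left(-11\right) - 73 = -902 - 73 = -975$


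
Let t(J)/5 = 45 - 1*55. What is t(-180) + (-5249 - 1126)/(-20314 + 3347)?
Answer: -841975/16967 ≈ -49.624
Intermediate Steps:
t(J) = -50 (t(J) = 5*(45 - 1*55) = 5*(45 - 55) = 5*(-10) = -50)
t(-180) + (-5249 - 1126)/(-20314 + 3347) = -50 + (-5249 - 1126)/(-20314 + 3347) = -50 - 6375/(-16967) = -50 - 6375*(-1/16967) = -50 + 6375/16967 = -841975/16967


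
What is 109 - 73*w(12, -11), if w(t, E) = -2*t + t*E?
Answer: 11497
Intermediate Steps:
w(t, E) = -2*t + E*t
109 - 73*w(12, -11) = 109 - 876*(-2 - 11) = 109 - 876*(-13) = 109 - 73*(-156) = 109 + 11388 = 11497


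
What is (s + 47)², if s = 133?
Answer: 32400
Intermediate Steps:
(s + 47)² = (133 + 47)² = 180² = 32400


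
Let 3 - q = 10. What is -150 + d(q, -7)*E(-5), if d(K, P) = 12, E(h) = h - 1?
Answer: -222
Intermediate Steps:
q = -7 (q = 3 - 1*10 = 3 - 10 = -7)
E(h) = -1 + h
-150 + d(q, -7)*E(-5) = -150 + 12*(-1 - 5) = -150 + 12*(-6) = -150 - 72 = -222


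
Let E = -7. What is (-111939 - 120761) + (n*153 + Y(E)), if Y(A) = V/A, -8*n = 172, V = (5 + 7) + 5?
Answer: -3303887/14 ≈ -2.3599e+5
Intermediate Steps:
V = 17 (V = 12 + 5 = 17)
n = -43/2 (n = -⅛*172 = -43/2 ≈ -21.500)
Y(A) = 17/A
(-111939 - 120761) + (n*153 + Y(E)) = (-111939 - 120761) + (-43/2*153 + 17/(-7)) = -232700 + (-6579/2 + 17*(-⅐)) = -232700 + (-6579/2 - 17/7) = -232700 - 46087/14 = -3303887/14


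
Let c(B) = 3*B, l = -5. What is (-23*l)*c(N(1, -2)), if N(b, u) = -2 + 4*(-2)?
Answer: -3450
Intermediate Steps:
N(b, u) = -10 (N(b, u) = -2 - 8 = -10)
(-23*l)*c(N(1, -2)) = (-23*(-5))*(3*(-10)) = 115*(-30) = -3450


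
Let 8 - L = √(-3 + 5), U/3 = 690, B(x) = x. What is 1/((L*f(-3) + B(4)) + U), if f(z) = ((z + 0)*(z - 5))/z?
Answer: 1005/2019986 - 2*√2/1009993 ≈ 0.00049473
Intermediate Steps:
f(z) = -5 + z (f(z) = (z*(-5 + z))/z = -5 + z)
U = 2070 (U = 3*690 = 2070)
L = 8 - √2 (L = 8 - √(-3 + 5) = 8 - √2 ≈ 6.5858)
1/((L*f(-3) + B(4)) + U) = 1/(((8 - √2)*(-5 - 3) + 4) + 2070) = 1/(((8 - √2)*(-8) + 4) + 2070) = 1/(((-64 + 8*√2) + 4) + 2070) = 1/((-60 + 8*√2) + 2070) = 1/(2010 + 8*√2)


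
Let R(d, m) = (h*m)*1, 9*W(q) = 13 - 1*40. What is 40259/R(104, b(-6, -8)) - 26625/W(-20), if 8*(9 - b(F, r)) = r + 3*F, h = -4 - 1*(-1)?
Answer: 1143589/147 ≈ 7779.5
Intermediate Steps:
h = -3 (h = -4 + 1 = -3)
W(q) = -3 (W(q) = (13 - 1*40)/9 = (13 - 40)/9 = (1/9)*(-27) = -3)
b(F, r) = 9 - 3*F/8 - r/8 (b(F, r) = 9 - (r + 3*F)/8 = 9 + (-3*F/8 - r/8) = 9 - 3*F/8 - r/8)
R(d, m) = -3*m (R(d, m) = -3*m*1 = -3*m)
40259/R(104, b(-6, -8)) - 26625/W(-20) = 40259/((-3*(9 - 3/8*(-6) - 1/8*(-8)))) - 26625/(-3) = 40259/((-3*(9 + 9/4 + 1))) - 26625*(-1/3) = 40259/((-3*49/4)) + 8875 = 40259/(-147/4) + 8875 = 40259*(-4/147) + 8875 = -161036/147 + 8875 = 1143589/147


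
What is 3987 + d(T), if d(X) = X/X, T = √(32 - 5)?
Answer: 3988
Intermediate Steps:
T = 3*√3 (T = √27 = 3*√3 ≈ 5.1962)
d(X) = 1
3987 + d(T) = 3987 + 1 = 3988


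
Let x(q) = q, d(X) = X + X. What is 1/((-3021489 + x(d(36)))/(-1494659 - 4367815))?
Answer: 651386/335713 ≈ 1.9403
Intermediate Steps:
d(X) = 2*X
1/((-3021489 + x(d(36)))/(-1494659 - 4367815)) = 1/((-3021489 + 2*36)/(-1494659 - 4367815)) = 1/((-3021489 + 72)/(-5862474)) = 1/(-3021417*(-1/5862474)) = 1/(335713/651386) = 651386/335713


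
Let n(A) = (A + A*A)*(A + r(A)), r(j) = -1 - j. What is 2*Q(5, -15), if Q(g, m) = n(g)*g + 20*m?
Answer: -900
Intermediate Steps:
n(A) = -A - A² (n(A) = (A + A*A)*(A + (-1 - A)) = (A + A²)*(-1) = -A - A²)
Q(g, m) = 20*m + g²*(-1 - g) (Q(g, m) = (g*(-1 - g))*g + 20*m = g²*(-1 - g) + 20*m = 20*m + g²*(-1 - g))
2*Q(5, -15) = 2*(-1*5² - 1*5³ + 20*(-15)) = 2*(-1*25 - 1*125 - 300) = 2*(-25 - 125 - 300) = 2*(-450) = -900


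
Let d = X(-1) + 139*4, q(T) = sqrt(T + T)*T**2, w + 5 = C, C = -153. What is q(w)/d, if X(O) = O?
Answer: 49928*I*sqrt(79)/555 ≈ 799.58*I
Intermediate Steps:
w = -158 (w = -5 - 153 = -158)
q(T) = sqrt(2)*T**(5/2) (q(T) = sqrt(2*T)*T**2 = (sqrt(2)*sqrt(T))*T**2 = sqrt(2)*T**(5/2))
d = 555 (d = -1 + 139*4 = -1 + 556 = 555)
q(w)/d = (sqrt(2)*(-158)**(5/2))/555 = (sqrt(2)*(24964*I*sqrt(158)))*(1/555) = (49928*I*sqrt(79))*(1/555) = 49928*I*sqrt(79)/555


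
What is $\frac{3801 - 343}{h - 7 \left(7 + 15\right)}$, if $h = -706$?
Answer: $- \frac{1729}{430} \approx -4.0209$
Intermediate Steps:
$\frac{3801 - 343}{h - 7 \left(7 + 15\right)} = \frac{3801 - 343}{-706 - 7 \left(7 + 15\right)} = \frac{3458}{-706 - 154} = \frac{3458}{-860} = 3458 \left(- \frac{1}{860}\right) = - \frac{1729}{430}$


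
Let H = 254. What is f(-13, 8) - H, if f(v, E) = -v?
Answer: -241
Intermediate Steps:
f(-13, 8) - H = -1*(-13) - 1*254 = 13 - 254 = -241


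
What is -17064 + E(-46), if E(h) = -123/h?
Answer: -784821/46 ≈ -17061.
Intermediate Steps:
-17064 + E(-46) = -17064 - 123/(-46) = -17064 - 123*(-1/46) = -17064 + 123/46 = -784821/46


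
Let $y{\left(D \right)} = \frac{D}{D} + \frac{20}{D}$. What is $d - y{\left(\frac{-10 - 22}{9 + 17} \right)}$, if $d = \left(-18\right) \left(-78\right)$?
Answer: $\frac{5677}{4} \approx 1419.3$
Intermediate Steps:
$d = 1404$
$y{\left(D \right)} = 1 + \frac{20}{D}$
$d - y{\left(\frac{-10 - 22}{9 + 17} \right)} = 1404 - \frac{20 + \frac{-10 - 22}{9 + 17}}{\left(-10 - 22\right) \frac{1}{9 + 17}} = 1404 - \frac{20 - \frac{32}{26}}{\left(-32\right) \frac{1}{26}} = 1404 - \frac{20 - \frac{16}{13}}{\left(-32\right) \frac{1}{26}} = 1404 - \frac{20 - \frac{16}{13}}{- \frac{16}{13}} = 1404 - \left(- \frac{13}{16}\right) \frac{244}{13} = 1404 - - \frac{61}{4} = 1404 + \frac{61}{4} = \frac{5677}{4}$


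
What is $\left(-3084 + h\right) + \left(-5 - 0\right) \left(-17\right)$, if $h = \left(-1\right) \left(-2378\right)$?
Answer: $-621$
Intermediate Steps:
$h = 2378$
$\left(-3084 + h\right) + \left(-5 - 0\right) \left(-17\right) = \left(-3084 + 2378\right) + \left(-5 - 0\right) \left(-17\right) = -706 + \left(-5 + 0\right) \left(-17\right) = -706 - -85 = -706 + 85 = -621$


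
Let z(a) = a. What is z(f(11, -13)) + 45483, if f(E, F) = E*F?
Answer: 45340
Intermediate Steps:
z(f(11, -13)) + 45483 = 11*(-13) + 45483 = -143 + 45483 = 45340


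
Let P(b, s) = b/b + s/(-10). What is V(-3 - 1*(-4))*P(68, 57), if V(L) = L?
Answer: -47/10 ≈ -4.7000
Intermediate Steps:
P(b, s) = 1 - s/10 (P(b, s) = 1 + s*(-⅒) = 1 - s/10)
V(-3 - 1*(-4))*P(68, 57) = (-3 - 1*(-4))*(1 - ⅒*57) = (-3 + 4)*(1 - 57/10) = 1*(-47/10) = -47/10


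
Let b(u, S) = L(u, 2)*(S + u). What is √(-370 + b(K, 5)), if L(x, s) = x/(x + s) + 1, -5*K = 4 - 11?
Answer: 23*I*√4930/85 ≈ 18.999*I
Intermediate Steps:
K = 7/5 (K = -(4 - 11)/5 = -⅕*(-7) = 7/5 ≈ 1.4000)
L(x, s) = 1 + x/(s + x) (L(x, s) = x/(s + x) + 1 = 1 + x/(s + x))
b(u, S) = (2 + 2*u)*(S + u)/(2 + u) (b(u, S) = ((2 + 2*u)/(2 + u))*(S + u) = (2 + 2*u)*(S + u)/(2 + u))
√(-370 + b(K, 5)) = √(-370 + 2*(1 + 7/5)*(5 + 7/5)/(2 + 7/5)) = √(-370 + 2*(12/5)*(32/5)/(17/5)) = √(-370 + 2*(5/17)*(12/5)*(32/5)) = √(-370 + 768/85) = √(-30682/85) = 23*I*√4930/85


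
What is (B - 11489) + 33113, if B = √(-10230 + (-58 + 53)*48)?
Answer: 21624 + I*√10470 ≈ 21624.0 + 102.32*I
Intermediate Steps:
B = I*√10470 (B = √(-10230 - 5*48) = √(-10230 - 240) = √(-10470) = I*√10470 ≈ 102.32*I)
(B - 11489) + 33113 = (I*√10470 - 11489) + 33113 = (-11489 + I*√10470) + 33113 = 21624 + I*√10470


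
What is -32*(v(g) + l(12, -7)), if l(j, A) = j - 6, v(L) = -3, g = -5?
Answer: -96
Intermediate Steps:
l(j, A) = -6 + j
-32*(v(g) + l(12, -7)) = -32*(-3 + (-6 + 12)) = -32*(-3 + 6) = -32*3 = -96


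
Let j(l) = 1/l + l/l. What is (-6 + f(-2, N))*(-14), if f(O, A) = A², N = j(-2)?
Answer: 161/2 ≈ 80.500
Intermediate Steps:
j(l) = 1 + 1/l (j(l) = 1/l + 1 = 1 + 1/l)
N = ½ (N = (1 - 2)/(-2) = -½*(-1) = ½ ≈ 0.50000)
(-6 + f(-2, N))*(-14) = (-6 + (½)²)*(-14) = (-6 + ¼)*(-14) = -23/4*(-14) = 161/2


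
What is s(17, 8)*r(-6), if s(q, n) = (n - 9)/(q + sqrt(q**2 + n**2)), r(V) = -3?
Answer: -51/64 + 3*sqrt(353)/64 ≈ 0.083826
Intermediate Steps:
s(q, n) = (-9 + n)/(q + sqrt(n**2 + q**2))
s(17, 8)*r(-6) = ((-9 + 8)/(17 + sqrt(8**2 + 17**2)))*(-3) = (-1/(17 + sqrt(64 + 289)))*(-3) = (-1/(17 + sqrt(353)))*(-3) = -1/(17 + sqrt(353))*(-3) = 3/(17 + sqrt(353))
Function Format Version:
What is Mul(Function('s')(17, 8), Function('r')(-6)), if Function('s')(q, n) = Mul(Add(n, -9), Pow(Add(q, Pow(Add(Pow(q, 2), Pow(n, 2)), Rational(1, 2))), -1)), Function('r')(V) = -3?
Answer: Add(Rational(-51, 64), Mul(Rational(3, 64), Pow(353, Rational(1, 2)))) ≈ 0.083826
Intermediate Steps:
Function('s')(q, n) = Mul(Pow(Add(q, Pow(Add(Pow(n, 2), Pow(q, 2)), Rational(1, 2))), -1), Add(-9, n)) (Function('s')(q, n) = Mul(Add(-9, n), Pow(Add(q, Pow(Add(Pow(n, 2), Pow(q, 2)), Rational(1, 2))), -1)) = Mul(Pow(Add(q, Pow(Add(Pow(n, 2), Pow(q, 2)), Rational(1, 2))), -1), Add(-9, n)))
Mul(Function('s')(17, 8), Function('r')(-6)) = Mul(Mul(Pow(Add(17, Pow(Add(Pow(8, 2), Pow(17, 2)), Rational(1, 2))), -1), Add(-9, 8)), -3) = Mul(Mul(Pow(Add(17, Pow(Add(64, 289), Rational(1, 2))), -1), -1), -3) = Mul(Mul(Pow(Add(17, Pow(353, Rational(1, 2))), -1), -1), -3) = Mul(Mul(-1, Pow(Add(17, Pow(353, Rational(1, 2))), -1)), -3) = Mul(3, Pow(Add(17, Pow(353, Rational(1, 2))), -1))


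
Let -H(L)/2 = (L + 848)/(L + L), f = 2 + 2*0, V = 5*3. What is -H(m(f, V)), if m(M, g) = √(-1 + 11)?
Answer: 1 + 424*√10/5 ≈ 269.16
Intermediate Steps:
V = 15
f = 2 (f = 2 + 0 = 2)
m(M, g) = √10
H(L) = -(848 + L)/L (H(L) = -2*(L + 848)/(L + L) = -2*(848 + L)/(2*L) = -2*(848 + L)*1/(2*L) = -(848 + L)/L)
-H(m(f, V)) = -(-848 - √10)/(√10) = -√10/10*(-848 - √10) = -√10*(-848 - √10)/10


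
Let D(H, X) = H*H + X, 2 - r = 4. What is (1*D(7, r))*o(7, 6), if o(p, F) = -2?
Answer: -94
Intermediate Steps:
r = -2 (r = 2 - 1*4 = 2 - 4 = -2)
D(H, X) = X + H² (D(H, X) = H² + X = X + H²)
(1*D(7, r))*o(7, 6) = (1*(-2 + 7²))*(-2) = (1*(-2 + 49))*(-2) = (1*47)*(-2) = 47*(-2) = -94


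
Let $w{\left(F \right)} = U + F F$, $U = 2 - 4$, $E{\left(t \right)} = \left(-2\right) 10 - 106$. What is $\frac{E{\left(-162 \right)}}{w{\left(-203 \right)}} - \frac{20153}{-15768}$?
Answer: $\frac{828457903}{649751976} \approx 1.275$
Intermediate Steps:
$E{\left(t \right)} = -126$ ($E{\left(t \right)} = -20 - 106 = -126$)
$U = -2$
$w{\left(F \right)} = -2 + F^{2}$ ($w{\left(F \right)} = -2 + F F = -2 + F^{2}$)
$\frac{E{\left(-162 \right)}}{w{\left(-203 \right)}} - \frac{20153}{-15768} = - \frac{126}{-2 + \left(-203\right)^{2}} - \frac{20153}{-15768} = - \frac{126}{-2 + 41209} - - \frac{20153}{15768} = - \frac{126}{41207} + \frac{20153}{15768} = \frac{828457903}{649751976}$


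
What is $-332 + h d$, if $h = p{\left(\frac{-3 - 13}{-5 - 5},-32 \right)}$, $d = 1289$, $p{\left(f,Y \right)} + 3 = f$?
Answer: $- \frac{10683}{5} \approx -2136.6$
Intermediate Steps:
$p{\left(f,Y \right)} = -3 + f$
$h = - \frac{7}{5}$ ($h = -3 + \frac{-3 - 13}{-5 - 5} = -3 - \frac{16}{-10} = -3 - - \frac{8}{5} = -3 + \frac{8}{5} = - \frac{7}{5} \approx -1.4$)
$-332 + h d = -332 - \frac{9023}{5} = - \frac{10683}{5}$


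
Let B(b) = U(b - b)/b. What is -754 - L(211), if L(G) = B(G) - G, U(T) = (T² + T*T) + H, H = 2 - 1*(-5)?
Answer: -114580/211 ≈ -543.03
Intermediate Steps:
H = 7 (H = 2 + 5 = 7)
U(T) = 7 + 2*T² (U(T) = (T² + T*T) + 7 = (T² + T²) + 7 = 2*T² + 7 = 7 + 2*T²)
B(b) = 7/b (B(b) = (7 + 2*(b - b)²)/b = (7 + 2*0²)/b = (7 + 2*0)/b = (7 + 0)/b = 7/b)
L(G) = -G + 7/G (L(G) = 7/G - G = -G + 7/G)
-754 - L(211) = -754 - (-1*211 + 7/211) = -754 - (-211 + 7*(1/211)) = -754 - (-211 + 7/211) = -754 - 1*(-44514/211) = -754 + 44514/211 = -114580/211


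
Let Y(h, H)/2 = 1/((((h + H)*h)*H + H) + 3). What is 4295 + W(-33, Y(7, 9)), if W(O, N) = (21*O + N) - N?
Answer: 3602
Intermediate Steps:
Y(h, H) = 2/(3 + H + H*h*(H + h)) (Y(h, H) = 2/((((h + H)*h)*H + H) + 3) = 2/((((H + h)*h)*H + H) + 3) = 2/(((h*(H + h))*H + H) + 3) = 2/((H*h*(H + h) + H) + 3) = 2/((H + H*h*(H + h)) + 3) = 2/(3 + H + H*h*(H + h)))
W(O, N) = 21*O (W(O, N) = (N + 21*O) - N = 21*O)
4295 + W(-33, Y(7, 9)) = 4295 + 21*(-33) = 4295 - 693 = 3602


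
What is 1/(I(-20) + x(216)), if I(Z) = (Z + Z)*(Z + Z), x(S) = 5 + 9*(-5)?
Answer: 1/1560 ≈ 0.00064103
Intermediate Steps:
x(S) = -40 (x(S) = 5 - 45 = -40)
I(Z) = 4*Z² (I(Z) = (2*Z)*(2*Z) = 4*Z²)
1/(I(-20) + x(216)) = 1/(4*(-20)² - 40) = 1/(4*400 - 40) = 1/(1600 - 40) = 1/1560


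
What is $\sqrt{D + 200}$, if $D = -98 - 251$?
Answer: $i \sqrt{149} \approx 12.207 i$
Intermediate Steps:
$D = -349$
$\sqrt{D + 200} = \sqrt{-349 + 200} = \sqrt{-149} = i \sqrt{149}$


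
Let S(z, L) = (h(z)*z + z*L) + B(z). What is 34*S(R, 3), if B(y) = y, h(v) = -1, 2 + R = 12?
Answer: 1020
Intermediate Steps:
R = 10 (R = -2 + 12 = 10)
S(z, L) = L*z (S(z, L) = (-z + z*L) + z = (-z + L*z) + z = L*z)
34*S(R, 3) = 34*(3*10) = 34*30 = 1020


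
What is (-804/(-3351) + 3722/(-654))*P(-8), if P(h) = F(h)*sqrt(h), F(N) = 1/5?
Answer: -3982202*I*sqrt(2)/1826295 ≈ -3.0837*I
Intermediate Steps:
F(N) = 1/5
P(h) = sqrt(h)/5
(-804/(-3351) + 3722/(-654))*P(-8) = (-804/(-3351) + 3722/(-654))*(sqrt(-8)/5) = (-804*(-1/3351) + 3722*(-1/654))*((2*I*sqrt(2))/5) = (268/1117 - 1861/327)*(2*I*sqrt(2)/5) = -3982202*I*sqrt(2)/1826295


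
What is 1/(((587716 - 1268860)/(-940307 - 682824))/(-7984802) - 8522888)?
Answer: -6480189827531/55229932118786370100 ≈ -1.1733e-7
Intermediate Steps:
1/(((587716 - 1268860)/(-940307 - 682824))/(-7984802) - 8522888) = 1/(-681144/(-1623131)*(-1/7984802) - 8522888) = 1/(-681144*(-1/1623131)*(-1/7984802) - 8522888) = 1/((681144/1623131)*(-1/7984802) - 8522888) = 1/(-340572/6480189827531 - 8522888) = 1/(-55229932118786370100/6480189827531) = -6480189827531/55229932118786370100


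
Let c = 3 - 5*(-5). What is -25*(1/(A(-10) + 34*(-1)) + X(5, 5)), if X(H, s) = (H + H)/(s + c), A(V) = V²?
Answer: -175/22 ≈ -7.9545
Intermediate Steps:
c = 28 (c = 3 + 25 = 28)
X(H, s) = 2*H/(28 + s) (X(H, s) = (H + H)/(s + 28) = (2*H)/(28 + s) = 2*H/(28 + s))
-25*(1/(A(-10) + 34*(-1)) + X(5, 5)) = -25*(1/((-10)² + 34*(-1)) + 2*5/(28 + 5)) = -25*(1/(100 - 34) + 2*5/33) = -25*(1/66 + 2*5*(1/33)) = -25*(1/66 + 10/33) = -25*7/22 = -175/22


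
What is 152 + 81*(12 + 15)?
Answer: 2339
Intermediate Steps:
152 + 81*(12 + 15) = 152 + 81*27 = 152 + 2187 = 2339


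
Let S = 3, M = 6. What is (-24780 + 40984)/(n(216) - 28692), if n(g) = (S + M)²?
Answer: -16204/28611 ≈ -0.56636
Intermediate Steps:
n(g) = 81 (n(g) = (3 + 6)² = 9² = 81)
(-24780 + 40984)/(n(216) - 28692) = (-24780 + 40984)/(81 - 28692) = 16204/(-28611) = 16204*(-1/28611) = -16204/28611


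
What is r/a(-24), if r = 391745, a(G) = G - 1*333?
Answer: -391745/357 ≈ -1097.3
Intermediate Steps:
a(G) = -333 + G (a(G) = G - 333 = -333 + G)
r/a(-24) = 391745/(-333 - 24) = 391745/(-357) = 391745*(-1/357) = -391745/357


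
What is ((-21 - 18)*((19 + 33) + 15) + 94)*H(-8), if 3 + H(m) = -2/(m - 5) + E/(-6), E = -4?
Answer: 214115/39 ≈ 5490.1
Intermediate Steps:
H(m) = -7/3 - 2/(-5 + m) (H(m) = -3 + (-2/(m - 5) - 4/(-6)) = -3 + (-2/(-5 + m) - 4*(-1/6)) = -3 + (-2/(-5 + m) + 2/3) = -3 + (2/3 - 2/(-5 + m)) = -7/3 - 2/(-5 + m))
((-21 - 18)*((19 + 33) + 15) + 94)*H(-8) = ((-21 - 18)*((19 + 33) + 15) + 94)*((29 - 7*(-8))/(3*(-5 - 8))) = (-39*(52 + 15) + 94)*((1/3)*(29 + 56)/(-13)) = (-39*67 + 94)*((1/3)*(-1/13)*85) = (-2613 + 94)*(-85/39) = -2519*(-85/39) = 214115/39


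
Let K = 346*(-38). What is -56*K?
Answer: 736288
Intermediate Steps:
K = -13148
-56*K = -56*(-13148) = 736288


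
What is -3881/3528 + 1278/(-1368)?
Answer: -136361/67032 ≈ -2.0343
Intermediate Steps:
-3881/3528 + 1278/(-1368) = -3881*1/3528 + 1278*(-1/1368) = -3881/3528 - 71/76 = -136361/67032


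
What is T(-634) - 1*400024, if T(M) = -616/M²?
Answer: -40198011890/100489 ≈ -4.0002e+5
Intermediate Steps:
T(M) = -616/M²
T(-634) - 1*400024 = -616/(-634)² - 1*400024 = -616*1/401956 - 400024 = -154/100489 - 400024 = -40198011890/100489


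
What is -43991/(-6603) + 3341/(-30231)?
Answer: 435943766/66538431 ≈ 6.5518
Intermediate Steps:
-43991/(-6603) + 3341/(-30231) = -43991*(-1/6603) + 3341*(-1/30231) = 43991/6603 - 3341/30231 = 435943766/66538431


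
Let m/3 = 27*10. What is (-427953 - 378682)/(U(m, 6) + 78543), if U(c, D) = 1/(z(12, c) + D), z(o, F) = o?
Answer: -2903886/282755 ≈ -10.270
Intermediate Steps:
m = 810 (m = 3*(27*10) = 3*270 = 810)
U(c, D) = 1/(12 + D)
(-427953 - 378682)/(U(m, 6) + 78543) = (-427953 - 378682)/(1/(12 + 6) + 78543) = -806635/(1/18 + 78543) = -806635/1413775/18 = -806635*18/1413775 = -2903886/282755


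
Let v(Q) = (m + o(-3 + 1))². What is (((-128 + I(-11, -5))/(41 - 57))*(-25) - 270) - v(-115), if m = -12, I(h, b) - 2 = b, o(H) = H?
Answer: -10731/16 ≈ -670.69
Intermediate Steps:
I(h, b) = 2 + b
v(Q) = 196 (v(Q) = (-12 + (-3 + 1))² = (-12 - 2)² = (-14)² = 196)
(((-128 + I(-11, -5))/(41 - 57))*(-25) - 270) - v(-115) = (((-128 + (2 - 5))/(41 - 57))*(-25) - 270) - 1*196 = (((-128 - 3)/(-16))*(-25) - 270) - 196 = (-131*(-1/16)*(-25) - 270) - 196 = ((131/16)*(-25) - 270) - 196 = (-3275/16 - 270) - 196 = -7595/16 - 196 = -10731/16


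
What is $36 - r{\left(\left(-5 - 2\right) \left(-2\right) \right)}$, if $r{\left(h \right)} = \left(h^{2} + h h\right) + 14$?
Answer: $-370$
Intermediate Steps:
$r{\left(h \right)} = 14 + 2 h^{2}$ ($r{\left(h \right)} = \left(h^{2} + h^{2}\right) + 14 = 2 h^{2} + 14 = 14 + 2 h^{2}$)
$36 - r{\left(\left(-5 - 2\right) \left(-2\right) \right)} = 36 - \left(14 + 2 \left(\left(-5 - 2\right) \left(-2\right)\right)^{2}\right) = 36 - \left(14 + 2 \left(\left(-7\right) \left(-2\right)\right)^{2}\right) = 36 - \left(14 + 2 \cdot 14^{2}\right) = 36 - \left(14 + 2 \cdot 196\right) = 36 - \left(14 + 392\right) = 36 - 406 = -370$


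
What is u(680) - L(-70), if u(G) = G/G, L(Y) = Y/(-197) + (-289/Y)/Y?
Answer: 679233/965300 ≈ 0.70365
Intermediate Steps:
L(Y) = -289/Y² - Y/197 (L(Y) = Y*(-1/197) - 289/Y² = -Y/197 - 289/Y² = -289/Y² - Y/197)
u(G) = 1
u(680) - L(-70) = 1 - (-289/(-70)² - 1/197*(-70)) = 1 - (-289*1/4900 + 70/197) = 1 - (-289/4900 + 70/197) = 1 - 1*286067/965300 = 1 - 286067/965300 = 679233/965300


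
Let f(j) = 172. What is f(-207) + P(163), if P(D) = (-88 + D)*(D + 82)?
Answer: 18547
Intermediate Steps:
P(D) = (-88 + D)*(82 + D)
f(-207) + P(163) = 172 + (-7216 + 163**2 - 6*163) = 172 + (-7216 + 26569 - 978) = 172 + 18375 = 18547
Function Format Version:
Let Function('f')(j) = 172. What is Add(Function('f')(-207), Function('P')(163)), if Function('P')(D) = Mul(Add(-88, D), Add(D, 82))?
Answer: 18547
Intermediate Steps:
Function('P')(D) = Mul(Add(-88, D), Add(82, D))
Add(Function('f')(-207), Function('P')(163)) = Add(172, Add(-7216, Pow(163, 2), Mul(-6, 163))) = Add(172, Add(-7216, 26569, -978)) = Add(172, 18375) = 18547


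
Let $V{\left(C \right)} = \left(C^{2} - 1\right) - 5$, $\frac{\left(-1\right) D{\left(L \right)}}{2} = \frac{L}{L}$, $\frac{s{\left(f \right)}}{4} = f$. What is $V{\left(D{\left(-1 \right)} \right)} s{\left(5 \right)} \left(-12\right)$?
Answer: $480$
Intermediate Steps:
$s{\left(f \right)} = 4 f$
$D{\left(L \right)} = -2$ ($D{\left(L \right)} = - 2 \frac{L}{L} = \left(-2\right) 1 = -2$)
$V{\left(C \right)} = -6 + C^{2}$ ($V{\left(C \right)} = \left(-1 + C^{2}\right) - 5 = -6 + C^{2}$)
$V{\left(D{\left(-1 \right)} \right)} s{\left(5 \right)} \left(-12\right) = \left(-6 + \left(-2\right)^{2}\right) 4 \cdot 5 \left(-12\right) = \left(-6 + 4\right) 20 \left(-12\right) = \left(-2\right) 20 \left(-12\right) = \left(-40\right) \left(-12\right) = 480$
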